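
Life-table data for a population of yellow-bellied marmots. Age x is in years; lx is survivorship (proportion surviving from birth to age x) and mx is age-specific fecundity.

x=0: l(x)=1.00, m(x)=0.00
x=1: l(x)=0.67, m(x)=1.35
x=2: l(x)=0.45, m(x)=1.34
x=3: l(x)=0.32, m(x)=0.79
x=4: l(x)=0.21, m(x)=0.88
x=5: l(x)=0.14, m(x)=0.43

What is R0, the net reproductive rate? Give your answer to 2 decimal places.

2.01

lx·mx by age: 0, 0.9045, 0.603, 0.2528, 0.1848, 0.0602
R0 = Σ lx·mx = 2.0053 → 2.01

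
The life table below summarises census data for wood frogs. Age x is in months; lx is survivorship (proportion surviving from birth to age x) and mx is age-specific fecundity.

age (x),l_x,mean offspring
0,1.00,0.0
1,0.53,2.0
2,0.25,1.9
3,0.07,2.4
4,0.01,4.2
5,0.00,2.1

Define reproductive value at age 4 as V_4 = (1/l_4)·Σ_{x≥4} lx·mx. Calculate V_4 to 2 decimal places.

4.20

lx·mx for x ≥ 4: 0.042, 0 → sum = 0.042
V_4 = 0.042 / l_4 = 0.042 / 0.01 = 4.2 → 4.20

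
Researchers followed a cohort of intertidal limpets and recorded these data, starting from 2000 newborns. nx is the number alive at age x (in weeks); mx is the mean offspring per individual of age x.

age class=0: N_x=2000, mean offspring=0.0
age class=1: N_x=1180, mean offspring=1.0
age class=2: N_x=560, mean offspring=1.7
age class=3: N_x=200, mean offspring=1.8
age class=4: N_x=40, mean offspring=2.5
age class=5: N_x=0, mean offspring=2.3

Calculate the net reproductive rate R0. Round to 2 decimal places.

lx = nx/n0 = nx/2000: 1, 0.59, 0.28, 0.1, 0.02, 0
lx·mx by age: 0, 0.59, 0.476, 0.18, 0.05, 0
R0 = Σ lx·mx = 1.296 → 1.30

1.30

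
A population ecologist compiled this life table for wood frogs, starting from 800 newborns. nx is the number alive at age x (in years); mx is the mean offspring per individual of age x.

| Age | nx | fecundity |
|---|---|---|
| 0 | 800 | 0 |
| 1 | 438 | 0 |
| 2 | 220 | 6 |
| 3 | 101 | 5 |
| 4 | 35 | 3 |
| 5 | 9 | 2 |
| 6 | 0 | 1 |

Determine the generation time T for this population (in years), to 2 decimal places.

2.39

lx = nx/n0 = nx/800: 1, 0.5475, 0.275, 0.12625, 0.04375, 0.01125, 0
lx·mx: 0, 0, 1.65, 0.63125, 0.13125, 0.0225, 0 → R0 = 2.435
x·lx·mx: 0, 0, 3.3, 1.89375, 0.525, 0.1125, 0 → Σ = 5.83125
T = 5.83125 / 2.435 = 2.394764… → 2.39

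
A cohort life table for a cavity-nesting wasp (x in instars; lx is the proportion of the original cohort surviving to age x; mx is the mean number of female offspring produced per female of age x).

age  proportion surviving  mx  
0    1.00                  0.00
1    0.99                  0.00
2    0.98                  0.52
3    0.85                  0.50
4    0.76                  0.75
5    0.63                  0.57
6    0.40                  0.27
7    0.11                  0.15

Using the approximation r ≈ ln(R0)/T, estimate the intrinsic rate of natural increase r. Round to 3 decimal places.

0.192

R0 = Σ lx·mx = 0 + 0 + 0.5096 + 0.425 + 0.57 + 0.3591 + 0.108 + 0.0165 = 1.9882
Σ x·lx·mx = 7.1332; T = 7.1332/1.9882 = 3.58777…
r ≈ ln(R0)/T = ln(1.9882)/3.58777… = 0.19155… → 0.192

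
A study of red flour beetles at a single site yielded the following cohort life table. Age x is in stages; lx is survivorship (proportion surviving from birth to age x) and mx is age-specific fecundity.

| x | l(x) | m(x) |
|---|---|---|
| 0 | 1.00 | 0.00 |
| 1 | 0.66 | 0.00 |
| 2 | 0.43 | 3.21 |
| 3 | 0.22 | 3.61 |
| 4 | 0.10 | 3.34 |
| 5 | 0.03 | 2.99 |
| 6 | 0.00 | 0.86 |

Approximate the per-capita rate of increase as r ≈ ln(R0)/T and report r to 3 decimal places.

R0 = Σ lx·mx = 0 + 0 + 1.3803 + 0.7942 + 0.334 + 0.0897 + 0 = 2.5982
Σ x·lx·mx = 6.9277; T = 6.9277/2.5982 = 2.66635…
r ≈ ln(R0)/T = ln(2.5982)/2.66635… = 0.3581… → 0.358

0.358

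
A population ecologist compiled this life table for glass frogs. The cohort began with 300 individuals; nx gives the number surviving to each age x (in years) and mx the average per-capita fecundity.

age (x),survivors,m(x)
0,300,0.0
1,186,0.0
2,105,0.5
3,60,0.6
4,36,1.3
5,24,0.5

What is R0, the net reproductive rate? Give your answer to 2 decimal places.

0.49

lx = nx/n0 = nx/300: 1, 0.62, 0.35, 0.2, 0.12, 0.08
lx·mx by age: 0, 0, 0.175, 0.12, 0.156, 0.04
R0 = Σ lx·mx = 0.491 → 0.49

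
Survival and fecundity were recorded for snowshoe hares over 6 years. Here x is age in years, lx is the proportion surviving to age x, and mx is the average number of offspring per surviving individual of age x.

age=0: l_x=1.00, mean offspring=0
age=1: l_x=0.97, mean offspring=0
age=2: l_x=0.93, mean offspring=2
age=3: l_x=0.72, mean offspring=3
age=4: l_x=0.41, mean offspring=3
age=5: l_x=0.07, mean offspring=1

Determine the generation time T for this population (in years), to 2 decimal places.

lx·mx: 0, 0, 1.86, 2.16, 1.23, 0.07 → R0 = 5.32
x·lx·mx: 0, 0, 3.72, 6.48, 4.92, 0.35 → Σ = 15.47
T = 15.47 / 5.32 = 2.907895… → 2.91

2.91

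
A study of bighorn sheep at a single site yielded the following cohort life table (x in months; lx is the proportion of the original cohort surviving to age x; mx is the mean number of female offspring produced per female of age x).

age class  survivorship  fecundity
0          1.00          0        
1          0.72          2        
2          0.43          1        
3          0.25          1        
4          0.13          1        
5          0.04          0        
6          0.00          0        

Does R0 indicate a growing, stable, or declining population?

R0 = Σ lx·mx = 0 + 1.44 + 0.43 + 0.25 + 0.13 + 0 + 0 = 2.25
R0 > 1, so the population is growing.

growing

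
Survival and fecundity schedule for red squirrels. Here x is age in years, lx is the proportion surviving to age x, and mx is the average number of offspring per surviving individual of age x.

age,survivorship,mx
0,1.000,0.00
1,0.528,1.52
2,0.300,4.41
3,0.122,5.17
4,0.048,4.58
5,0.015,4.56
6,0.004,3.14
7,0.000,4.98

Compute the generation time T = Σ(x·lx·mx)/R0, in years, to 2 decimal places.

lx·mx: 0, 0.80256, 1.323, 0.63074, 0.21984, 0.0684, 0.01256, 0 → R0 = 3.0571
x·lx·mx: 0, 0.80256, 2.646, 1.89222, 0.87936, 0.342, 0.07536, 0 → Σ = 6.6375
T = 6.6375 / 3.0571 = 2.171175… → 2.17

2.17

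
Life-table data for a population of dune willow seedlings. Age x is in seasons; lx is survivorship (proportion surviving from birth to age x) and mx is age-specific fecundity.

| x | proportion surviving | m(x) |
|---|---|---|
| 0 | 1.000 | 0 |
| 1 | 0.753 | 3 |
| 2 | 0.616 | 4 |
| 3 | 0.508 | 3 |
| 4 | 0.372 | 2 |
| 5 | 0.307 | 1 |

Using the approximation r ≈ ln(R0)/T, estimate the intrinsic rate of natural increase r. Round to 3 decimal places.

0.892

R0 = Σ lx·mx = 0 + 2.259 + 2.464 + 1.524 + 0.744 + 0.307 = 7.298
Σ x·lx·mx = 16.27; T = 16.27/7.298 = 2.22938…
r ≈ ln(R0)/T = ln(7.298)/2.22938… = 0.89155… → 0.892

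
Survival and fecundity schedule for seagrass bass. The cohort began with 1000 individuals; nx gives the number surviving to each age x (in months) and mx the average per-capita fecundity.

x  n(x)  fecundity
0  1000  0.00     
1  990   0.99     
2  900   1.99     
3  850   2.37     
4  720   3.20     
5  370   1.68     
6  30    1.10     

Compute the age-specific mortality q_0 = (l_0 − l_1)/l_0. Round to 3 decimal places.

0.010

lx = nx/n0 = nx/1000: 1, 0.99, 0.9, 0.85, 0.72, 0.37, 0.03
q_0 = (l_0 − l_1) / l_0 = (1 − 0.99) / 1
     = 0.01 / 1 = 0.01 → 0.010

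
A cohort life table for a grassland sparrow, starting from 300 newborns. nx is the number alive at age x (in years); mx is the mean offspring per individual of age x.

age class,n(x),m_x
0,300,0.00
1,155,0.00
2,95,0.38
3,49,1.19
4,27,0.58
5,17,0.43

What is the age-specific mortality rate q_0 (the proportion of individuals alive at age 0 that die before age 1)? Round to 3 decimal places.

0.483

lx = nx/n0 = nx/300: 1, 0.51667…, 0.31667…, 0.16333…, 0.09, 0.05667…
q_0 = (l_0 − l_1) / l_0 = (1 − 0.516667…) / 1
     = 0.483333… / 1 = 0.483333… → 0.483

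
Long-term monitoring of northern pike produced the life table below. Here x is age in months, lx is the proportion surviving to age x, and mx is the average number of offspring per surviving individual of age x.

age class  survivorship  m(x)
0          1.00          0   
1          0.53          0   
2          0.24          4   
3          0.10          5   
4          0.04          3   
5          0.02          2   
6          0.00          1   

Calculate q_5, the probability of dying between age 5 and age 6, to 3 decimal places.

1.000

q_5 = (l_5 − l_6) / l_5 = (0.02 − 0) / 0.02
     = 0.02 / 0.02 = 1 → 1.000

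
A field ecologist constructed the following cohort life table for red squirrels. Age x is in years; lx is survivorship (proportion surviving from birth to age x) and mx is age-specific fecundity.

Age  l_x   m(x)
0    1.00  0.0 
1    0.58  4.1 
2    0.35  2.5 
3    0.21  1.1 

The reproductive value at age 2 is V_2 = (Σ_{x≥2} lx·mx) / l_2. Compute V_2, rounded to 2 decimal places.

3.16

lx·mx for x ≥ 2: 0.875, 0.231 → sum = 1.106
V_2 = 1.106 / l_2 = 1.106 / 0.35 = 3.16 → 3.16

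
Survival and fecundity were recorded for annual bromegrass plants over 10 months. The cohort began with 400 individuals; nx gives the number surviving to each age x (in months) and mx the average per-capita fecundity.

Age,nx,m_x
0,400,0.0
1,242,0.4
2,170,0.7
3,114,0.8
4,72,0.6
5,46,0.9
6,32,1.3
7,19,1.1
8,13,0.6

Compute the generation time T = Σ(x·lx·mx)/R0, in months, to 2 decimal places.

lx = nx/n0 = nx/400: 1, 0.605, 0.425, 0.285, 0.18, 0.115, 0.08, 0.0475, 0.0325
lx·mx: 0, 0.242, 0.2975, 0.228, 0.108, 0.1035, 0.104, 0.05225, 0.0195 → R0 = 1.15475
x·lx·mx: 0, 0.242, 0.595, 0.684, 0.432, 0.5175, 0.624, 0.36575, 0.156 → Σ = 3.61625
T = 3.61625 / 1.15475 = 3.13163… → 3.13

3.13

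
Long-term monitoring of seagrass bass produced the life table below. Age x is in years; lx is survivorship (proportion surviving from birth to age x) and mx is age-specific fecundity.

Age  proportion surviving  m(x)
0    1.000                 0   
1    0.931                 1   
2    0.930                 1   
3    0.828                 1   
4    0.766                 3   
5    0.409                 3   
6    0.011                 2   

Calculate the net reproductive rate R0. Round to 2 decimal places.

lx·mx by age: 0, 0.931, 0.93, 0.828, 2.298, 1.227, 0.022
R0 = Σ lx·mx = 6.236 → 6.24

6.24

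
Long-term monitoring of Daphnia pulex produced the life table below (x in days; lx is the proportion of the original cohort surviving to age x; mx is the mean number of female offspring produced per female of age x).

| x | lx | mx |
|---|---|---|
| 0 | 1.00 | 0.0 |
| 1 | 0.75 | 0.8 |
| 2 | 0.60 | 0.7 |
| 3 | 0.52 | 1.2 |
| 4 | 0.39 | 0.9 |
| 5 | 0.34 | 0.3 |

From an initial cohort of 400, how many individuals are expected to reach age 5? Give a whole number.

136

Expected survivors = N0 · l_5 = 400 × 0.34 = 136 → 136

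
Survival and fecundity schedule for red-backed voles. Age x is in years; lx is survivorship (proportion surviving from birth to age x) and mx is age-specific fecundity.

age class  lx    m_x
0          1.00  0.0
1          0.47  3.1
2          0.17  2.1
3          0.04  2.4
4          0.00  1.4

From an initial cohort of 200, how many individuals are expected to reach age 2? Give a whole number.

Expected survivors = N0 · l_2 = 200 × 0.17 = 34 → 34

34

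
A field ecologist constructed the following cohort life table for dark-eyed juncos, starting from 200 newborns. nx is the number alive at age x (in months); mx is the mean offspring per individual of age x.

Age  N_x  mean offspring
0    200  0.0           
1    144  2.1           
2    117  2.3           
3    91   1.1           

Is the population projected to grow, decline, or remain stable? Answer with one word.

lx = nx/n0 = nx/200: 1, 0.72, 0.585, 0.455
R0 = Σ lx·mx = 0 + 1.512 + 1.3455 + 0.5005 = 3.358
R0 > 1, so the population is growing.

growing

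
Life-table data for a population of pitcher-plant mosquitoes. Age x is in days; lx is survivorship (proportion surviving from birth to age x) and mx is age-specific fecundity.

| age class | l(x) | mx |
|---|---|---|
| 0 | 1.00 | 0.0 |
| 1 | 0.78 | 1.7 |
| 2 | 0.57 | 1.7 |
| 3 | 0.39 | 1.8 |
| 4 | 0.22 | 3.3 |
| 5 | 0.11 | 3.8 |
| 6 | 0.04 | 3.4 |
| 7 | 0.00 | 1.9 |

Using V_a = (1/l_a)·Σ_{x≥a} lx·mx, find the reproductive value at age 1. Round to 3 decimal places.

5.483

lx·mx for x ≥ 1: 1.326, 0.969, 0.702, 0.726, 0.418, 0.136, 0 → sum = 4.277
V_1 = 4.277 / l_1 = 4.277 / 0.78 = 5.483333… → 5.483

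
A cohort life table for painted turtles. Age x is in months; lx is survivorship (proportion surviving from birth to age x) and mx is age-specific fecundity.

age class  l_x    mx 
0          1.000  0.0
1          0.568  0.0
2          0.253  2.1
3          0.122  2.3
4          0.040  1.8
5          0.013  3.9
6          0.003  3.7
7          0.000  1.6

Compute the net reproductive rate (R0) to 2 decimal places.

0.95

lx·mx by age: 0, 0, 0.5313, 0.2806, 0.072, 0.0507, 0.0111, 0
R0 = Σ lx·mx = 0.9457 → 0.95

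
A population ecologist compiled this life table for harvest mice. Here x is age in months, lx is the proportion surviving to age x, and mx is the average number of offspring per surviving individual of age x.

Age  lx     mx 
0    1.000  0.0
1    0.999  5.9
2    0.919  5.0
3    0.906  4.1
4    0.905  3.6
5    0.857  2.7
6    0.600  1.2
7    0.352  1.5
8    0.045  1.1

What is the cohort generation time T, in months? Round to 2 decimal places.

2.81

lx·mx: 0, 5.8941, 4.595, 3.7146, 3.258, 2.3139, 0.72, 0.528, 0.0495 → R0 = 21.0731
x·lx·mx: 0, 5.8941, 9.19, 11.1438, 13.032, 11.5695, 4.32, 3.696, 0.396 → Σ = 59.2414
T = 59.2414 / 21.0731 = 2.811233… → 2.81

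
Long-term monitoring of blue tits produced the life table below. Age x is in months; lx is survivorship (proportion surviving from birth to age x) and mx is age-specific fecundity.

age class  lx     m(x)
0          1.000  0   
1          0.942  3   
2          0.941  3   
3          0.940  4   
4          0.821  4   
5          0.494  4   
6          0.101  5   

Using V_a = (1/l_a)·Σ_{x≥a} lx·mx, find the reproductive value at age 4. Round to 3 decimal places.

7.022

lx·mx for x ≥ 4: 3.284, 1.976, 0.505 → sum = 5.765
V_4 = 5.765 / l_4 = 5.765 / 0.821 = 7.021924… → 7.022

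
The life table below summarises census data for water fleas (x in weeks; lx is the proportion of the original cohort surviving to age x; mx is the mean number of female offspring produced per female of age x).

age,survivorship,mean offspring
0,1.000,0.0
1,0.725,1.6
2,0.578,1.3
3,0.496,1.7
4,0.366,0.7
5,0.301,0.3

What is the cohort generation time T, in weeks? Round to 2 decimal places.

lx·mx: 0, 1.16, 0.7514, 0.8432, 0.2562, 0.0903 → R0 = 3.1011
x·lx·mx: 0, 1.16, 1.5028, 2.5296, 1.0248, 0.4515 → Σ = 6.6687
T = 6.6687 / 3.1011 = 2.15043… → 2.15

2.15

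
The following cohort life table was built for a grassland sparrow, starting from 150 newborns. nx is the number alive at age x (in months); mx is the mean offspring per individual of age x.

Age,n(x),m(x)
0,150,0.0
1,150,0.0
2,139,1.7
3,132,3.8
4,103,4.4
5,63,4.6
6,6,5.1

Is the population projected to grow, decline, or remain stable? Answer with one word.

growing

lx = nx/n0 = nx/150: 1, 1, 0.92667…, 0.88, 0.68667…, 0.42, 0.04
R0 = Σ lx·mx = 0 + 0 + 1.575333… + 3.344 + 3.021333… + 1.932 + 0.204 = 10.076667…
R0 > 1, so the population is growing.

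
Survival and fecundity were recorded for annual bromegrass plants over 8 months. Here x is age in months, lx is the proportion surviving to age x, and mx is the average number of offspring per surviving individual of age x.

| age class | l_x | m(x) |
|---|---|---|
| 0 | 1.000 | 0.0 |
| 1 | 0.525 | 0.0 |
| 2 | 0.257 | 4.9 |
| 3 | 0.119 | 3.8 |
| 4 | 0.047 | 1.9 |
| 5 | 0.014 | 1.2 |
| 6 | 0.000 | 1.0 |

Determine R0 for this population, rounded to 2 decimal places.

1.82

lx·mx by age: 0, 0, 1.2593, 0.4522, 0.0893, 0.0168, 0
R0 = Σ lx·mx = 1.8176 → 1.82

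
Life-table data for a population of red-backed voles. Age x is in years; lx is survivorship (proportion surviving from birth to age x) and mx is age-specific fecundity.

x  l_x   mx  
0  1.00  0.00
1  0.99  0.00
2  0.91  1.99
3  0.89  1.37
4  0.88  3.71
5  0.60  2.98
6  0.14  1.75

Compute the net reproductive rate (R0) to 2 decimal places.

8.33

lx·mx by age: 0, 0, 1.8109, 1.2193, 3.2648, 1.788, 0.245
R0 = Σ lx·mx = 8.328 → 8.33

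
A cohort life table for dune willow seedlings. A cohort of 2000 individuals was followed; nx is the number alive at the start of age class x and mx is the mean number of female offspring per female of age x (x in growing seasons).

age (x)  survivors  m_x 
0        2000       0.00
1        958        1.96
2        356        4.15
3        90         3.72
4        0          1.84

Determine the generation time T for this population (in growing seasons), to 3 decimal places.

lx = nx/n0 = nx/2000: 1, 0.479, 0.178, 0.045, 0
lx·mx: 0, 0.93884, 0.7387, 0.1674, 0 → R0 = 1.84494
x·lx·mx: 0, 0.93884, 1.4774, 0.5022, 0 → Σ = 2.91844
T = 2.91844 / 1.84494 = 1.581862… → 1.582

1.582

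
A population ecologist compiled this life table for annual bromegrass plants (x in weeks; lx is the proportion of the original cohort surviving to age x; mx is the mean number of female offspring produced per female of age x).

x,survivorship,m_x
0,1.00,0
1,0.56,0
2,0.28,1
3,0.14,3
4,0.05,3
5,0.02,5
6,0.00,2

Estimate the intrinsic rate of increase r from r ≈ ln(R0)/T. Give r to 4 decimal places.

R0 = Σ lx·mx = 0 + 0 + 0.28 + 0.42 + 0.15 + 0.1 + 0 = 0.95
Σ x·lx·mx = 2.92; T = 2.92/0.95 = 3.07368…
r ≈ ln(R0)/T = ln(0.95)/3.07368… = -0.016688… → -0.0167

-0.0167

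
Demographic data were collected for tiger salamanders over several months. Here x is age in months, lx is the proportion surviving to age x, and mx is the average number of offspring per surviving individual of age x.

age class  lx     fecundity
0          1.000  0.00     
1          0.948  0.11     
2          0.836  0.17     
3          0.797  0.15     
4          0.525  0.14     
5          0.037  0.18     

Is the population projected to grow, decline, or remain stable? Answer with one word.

declining

R0 = Σ lx·mx = 0 + 0.10428 + 0.14212 + 0.11955 + 0.0735 + 0.00666 = 0.44611
R0 < 1, so the population is declining.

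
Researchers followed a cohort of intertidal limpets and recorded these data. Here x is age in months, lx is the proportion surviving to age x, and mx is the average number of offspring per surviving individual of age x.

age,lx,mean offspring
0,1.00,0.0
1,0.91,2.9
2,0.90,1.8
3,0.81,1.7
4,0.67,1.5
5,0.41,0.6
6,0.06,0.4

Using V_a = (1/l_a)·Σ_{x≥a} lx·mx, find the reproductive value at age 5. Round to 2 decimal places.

0.66

lx·mx for x ≥ 5: 0.246, 0.024 → sum = 0.27
V_5 = 0.27 / l_5 = 0.27 / 0.41 = 0.658537… → 0.66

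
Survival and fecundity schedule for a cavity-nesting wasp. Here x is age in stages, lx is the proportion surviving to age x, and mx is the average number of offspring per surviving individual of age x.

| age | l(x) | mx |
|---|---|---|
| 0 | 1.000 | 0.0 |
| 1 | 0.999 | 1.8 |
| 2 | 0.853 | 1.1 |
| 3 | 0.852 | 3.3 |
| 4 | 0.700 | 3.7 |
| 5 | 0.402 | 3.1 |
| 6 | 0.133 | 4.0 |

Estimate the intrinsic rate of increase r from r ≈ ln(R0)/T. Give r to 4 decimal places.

R0 = Σ lx·mx = 0 + 1.7982 + 0.9383 + 2.8116 + 2.59 + 1.2462 + 0.532 = 9.9163
Σ x·lx·mx = 31.8926; T = 31.8926/9.9163 = 3.21618…
r ≈ ln(R0)/T = ln(9.9163)/3.21618… = 0.713325… → 0.7133

0.7133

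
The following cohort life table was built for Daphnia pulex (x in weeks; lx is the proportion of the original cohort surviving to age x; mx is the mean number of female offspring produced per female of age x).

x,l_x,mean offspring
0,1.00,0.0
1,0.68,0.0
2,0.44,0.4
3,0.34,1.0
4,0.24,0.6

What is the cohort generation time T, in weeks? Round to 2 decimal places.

2.95

lx·mx: 0, 0, 0.176, 0.34, 0.144 → R0 = 0.66
x·lx·mx: 0, 0, 0.352, 1.02, 0.576 → Σ = 1.948
T = 1.948 / 0.66 = 2.951515… → 2.95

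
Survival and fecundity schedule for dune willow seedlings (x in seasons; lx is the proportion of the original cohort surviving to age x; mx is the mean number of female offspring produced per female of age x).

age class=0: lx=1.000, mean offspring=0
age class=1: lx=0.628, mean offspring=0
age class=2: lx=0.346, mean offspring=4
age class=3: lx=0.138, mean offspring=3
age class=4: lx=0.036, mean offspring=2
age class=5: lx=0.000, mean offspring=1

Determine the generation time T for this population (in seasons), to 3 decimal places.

lx·mx: 0, 0, 1.384, 0.414, 0.072, 0 → R0 = 1.87
x·lx·mx: 0, 0, 2.768, 1.242, 0.288, 0 → Σ = 4.298
T = 4.298 / 1.87 = 2.298396… → 2.298

2.298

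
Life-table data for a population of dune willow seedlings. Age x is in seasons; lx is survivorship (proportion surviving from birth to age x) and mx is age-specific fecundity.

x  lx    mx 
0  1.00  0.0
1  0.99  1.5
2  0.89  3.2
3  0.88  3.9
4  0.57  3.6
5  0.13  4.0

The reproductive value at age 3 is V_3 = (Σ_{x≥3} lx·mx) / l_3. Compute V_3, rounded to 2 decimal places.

lx·mx for x ≥ 3: 3.432, 2.052, 0.52 → sum = 6.004
V_3 = 6.004 / l_3 = 6.004 / 0.88 = 6.822727… → 6.82

6.82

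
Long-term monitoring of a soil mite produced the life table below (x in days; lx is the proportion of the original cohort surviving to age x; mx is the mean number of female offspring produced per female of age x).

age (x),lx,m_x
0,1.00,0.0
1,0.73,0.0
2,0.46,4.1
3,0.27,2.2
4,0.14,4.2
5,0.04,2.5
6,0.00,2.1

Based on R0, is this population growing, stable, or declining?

R0 = Σ lx·mx = 0 + 0 + 1.886 + 0.594 + 0.588 + 0.1 + 0 = 3.168
R0 > 1, so the population is growing.

growing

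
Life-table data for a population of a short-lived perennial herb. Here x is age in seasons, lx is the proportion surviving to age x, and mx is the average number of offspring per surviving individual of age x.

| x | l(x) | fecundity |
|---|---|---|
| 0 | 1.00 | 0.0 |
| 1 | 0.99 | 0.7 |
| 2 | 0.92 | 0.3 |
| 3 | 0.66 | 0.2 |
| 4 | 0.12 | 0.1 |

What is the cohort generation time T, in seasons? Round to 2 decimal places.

1.52

lx·mx: 0, 0.693, 0.276, 0.132, 0.012 → R0 = 1.113
x·lx·mx: 0, 0.693, 0.552, 0.396, 0.048 → Σ = 1.689
T = 1.689 / 1.113 = 1.51752… → 1.52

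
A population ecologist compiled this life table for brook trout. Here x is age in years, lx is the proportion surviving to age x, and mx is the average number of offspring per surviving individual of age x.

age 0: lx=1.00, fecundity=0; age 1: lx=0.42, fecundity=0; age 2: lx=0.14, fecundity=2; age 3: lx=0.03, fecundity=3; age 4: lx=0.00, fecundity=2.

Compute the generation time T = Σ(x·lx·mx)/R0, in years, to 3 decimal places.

2.243

lx·mx: 0, 0, 0.28, 0.09, 0 → R0 = 0.37
x·lx·mx: 0, 0, 0.56, 0.27, 0 → Σ = 0.83
T = 0.83 / 0.37 = 2.243243… → 2.243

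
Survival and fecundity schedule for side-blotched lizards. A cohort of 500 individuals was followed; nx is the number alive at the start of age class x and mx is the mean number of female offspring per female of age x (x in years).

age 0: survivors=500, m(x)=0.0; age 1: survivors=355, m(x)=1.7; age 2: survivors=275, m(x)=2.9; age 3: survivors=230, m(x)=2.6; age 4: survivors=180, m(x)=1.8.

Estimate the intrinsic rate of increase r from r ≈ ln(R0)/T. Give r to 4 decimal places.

0.6747

lx = nx/n0 = nx/500: 1, 0.71, 0.55, 0.46, 0.36
R0 = Σ lx·mx = 0 + 1.207 + 1.595 + 1.196 + 0.648 = 4.646
Σ x·lx·mx = 10.577; T = 10.577/4.646 = 2.27658…
r ≈ ln(R0)/T = ln(4.646)/2.27658… = 0.674699… → 0.6747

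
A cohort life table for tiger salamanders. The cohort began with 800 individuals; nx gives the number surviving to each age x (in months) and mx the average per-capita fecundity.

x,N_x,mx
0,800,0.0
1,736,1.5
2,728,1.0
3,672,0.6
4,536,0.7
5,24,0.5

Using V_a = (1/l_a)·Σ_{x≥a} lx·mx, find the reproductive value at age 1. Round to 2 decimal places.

lx = nx/n0 = nx/800: 1, 0.92, 0.91, 0.84, 0.67, 0.03
lx·mx for x ≥ 1: 1.38, 0.91, 0.504, 0.469, 0.015 → sum = 3.278
V_1 = 3.278 / l_1 = 3.278 / 0.92 = 3.563043… → 3.56

3.56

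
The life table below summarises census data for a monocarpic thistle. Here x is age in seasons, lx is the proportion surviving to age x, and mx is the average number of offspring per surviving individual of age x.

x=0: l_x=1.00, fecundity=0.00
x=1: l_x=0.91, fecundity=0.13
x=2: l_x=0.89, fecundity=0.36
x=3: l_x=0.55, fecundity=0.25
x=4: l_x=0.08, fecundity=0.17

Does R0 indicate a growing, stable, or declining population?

declining

R0 = Σ lx·mx = 0 + 0.1183 + 0.3204 + 0.1375 + 0.0136 = 0.5898
R0 < 1, so the population is declining.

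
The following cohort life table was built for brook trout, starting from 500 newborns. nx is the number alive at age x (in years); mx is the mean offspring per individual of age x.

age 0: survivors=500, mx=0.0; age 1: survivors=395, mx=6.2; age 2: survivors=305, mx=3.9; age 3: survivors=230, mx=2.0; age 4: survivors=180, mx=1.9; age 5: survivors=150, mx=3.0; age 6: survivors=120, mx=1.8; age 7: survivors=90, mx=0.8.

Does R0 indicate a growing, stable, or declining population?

growing

lx = nx/n0 = nx/500: 1, 0.79, 0.61, 0.46, 0.36, 0.3, 0.24, 0.18
R0 = Σ lx·mx = 0 + 4.898 + 2.379 + 0.92 + 0.684 + 0.9 + 0.432 + 0.144 = 10.357
R0 > 1, so the population is growing.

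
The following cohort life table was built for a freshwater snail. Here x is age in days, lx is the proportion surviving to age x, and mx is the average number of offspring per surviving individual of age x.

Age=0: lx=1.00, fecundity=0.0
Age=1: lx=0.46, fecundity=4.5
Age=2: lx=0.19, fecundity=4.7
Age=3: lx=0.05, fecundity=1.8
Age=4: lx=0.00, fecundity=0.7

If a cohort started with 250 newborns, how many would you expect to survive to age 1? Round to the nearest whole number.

Expected survivors = N0 · l_1 = 250 × 0.46 = 115 → 115

115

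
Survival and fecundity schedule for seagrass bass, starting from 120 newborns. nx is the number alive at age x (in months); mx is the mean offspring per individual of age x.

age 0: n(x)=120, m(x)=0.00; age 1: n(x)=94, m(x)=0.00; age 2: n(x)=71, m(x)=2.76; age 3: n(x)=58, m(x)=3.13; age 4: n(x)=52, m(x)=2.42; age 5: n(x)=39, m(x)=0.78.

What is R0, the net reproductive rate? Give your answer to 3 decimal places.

lx = nx/n0 = nx/120: 1, 0.78333…, 0.59167…, 0.48333…, 0.43333…, 0.325
lx·mx by age: 0, 0, 1.633…, 1.512833…, 1.048667…, 0.2535
R0 = Σ lx·mx = 4.448… → 4.448

4.448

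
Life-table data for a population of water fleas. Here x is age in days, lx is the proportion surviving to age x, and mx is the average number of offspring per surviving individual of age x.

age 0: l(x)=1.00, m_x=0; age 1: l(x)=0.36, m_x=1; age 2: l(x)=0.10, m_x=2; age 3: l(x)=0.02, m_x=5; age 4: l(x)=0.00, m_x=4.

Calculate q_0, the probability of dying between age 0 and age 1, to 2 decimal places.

0.64

q_0 = (l_0 − l_1) / l_0 = (1 − 0.36) / 1
     = 0.64 / 1 = 0.64 → 0.64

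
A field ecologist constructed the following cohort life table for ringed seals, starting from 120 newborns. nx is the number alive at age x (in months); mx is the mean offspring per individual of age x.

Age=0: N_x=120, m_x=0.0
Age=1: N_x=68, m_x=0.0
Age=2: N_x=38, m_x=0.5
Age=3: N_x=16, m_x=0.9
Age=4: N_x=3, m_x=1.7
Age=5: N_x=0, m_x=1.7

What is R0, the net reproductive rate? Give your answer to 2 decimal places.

0.32

lx = nx/n0 = nx/120: 1, 0.56667…, 0.31667…, 0.13333…, 0.025, 0
lx·mx by age: 0, 0, 0.158333…, 0.12…, 0.0425, 0
R0 = Σ lx·mx = 0.320833… → 0.32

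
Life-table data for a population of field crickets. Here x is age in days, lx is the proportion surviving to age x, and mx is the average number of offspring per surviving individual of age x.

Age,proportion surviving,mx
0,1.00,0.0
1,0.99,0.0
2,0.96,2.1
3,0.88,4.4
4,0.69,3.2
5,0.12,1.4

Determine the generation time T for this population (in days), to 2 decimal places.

lx·mx: 0, 0, 2.016, 3.872, 2.208, 0.168 → R0 = 8.264
x·lx·mx: 0, 0, 4.032, 11.616, 8.832, 0.84 → Σ = 25.32
T = 25.32 / 8.264 = 3.063892… → 3.06

3.06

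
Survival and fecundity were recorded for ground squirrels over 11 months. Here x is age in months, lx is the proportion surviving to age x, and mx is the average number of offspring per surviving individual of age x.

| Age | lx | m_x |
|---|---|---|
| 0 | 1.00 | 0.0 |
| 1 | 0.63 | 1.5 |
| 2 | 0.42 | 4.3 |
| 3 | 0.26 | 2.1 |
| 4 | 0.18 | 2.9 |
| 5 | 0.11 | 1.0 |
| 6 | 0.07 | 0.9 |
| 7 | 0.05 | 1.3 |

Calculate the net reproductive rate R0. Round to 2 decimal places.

lx·mx by age: 0, 0.945, 1.806, 0.546, 0.522, 0.11, 0.063, 0.065
R0 = Σ lx·mx = 4.057 → 4.06

4.06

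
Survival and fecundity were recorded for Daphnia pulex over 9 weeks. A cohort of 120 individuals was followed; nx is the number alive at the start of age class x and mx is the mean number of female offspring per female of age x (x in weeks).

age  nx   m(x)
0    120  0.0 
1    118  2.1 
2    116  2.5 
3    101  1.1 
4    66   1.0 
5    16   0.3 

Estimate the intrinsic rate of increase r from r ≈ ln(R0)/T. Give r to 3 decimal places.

0.890

lx = nx/n0 = nx/120: 1, 0.98333…, 0.96667…, 0.84167…, 0.55, 0.13333…
R0 = Σ lx·mx = 0 + 2.065… + 2.41667… + 0.92583… + 0.55 + 0.04… = 5.9975…
Σ x·lx·mx = 12.075833…; T = 12.075833…/5.9975… = 2.01348…
r ≈ ln(R0)/T = ln(5.9975…)/2.01348… = 0.88968… → 0.890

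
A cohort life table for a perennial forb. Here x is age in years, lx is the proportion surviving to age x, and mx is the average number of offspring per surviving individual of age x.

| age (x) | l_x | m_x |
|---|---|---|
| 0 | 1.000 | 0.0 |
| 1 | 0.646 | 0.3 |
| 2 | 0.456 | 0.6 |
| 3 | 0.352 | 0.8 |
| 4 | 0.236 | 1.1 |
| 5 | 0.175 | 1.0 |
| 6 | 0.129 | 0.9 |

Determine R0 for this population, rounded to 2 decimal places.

1.30

lx·mx by age: 0, 0.1938, 0.2736, 0.2816, 0.2596, 0.175, 0.1161
R0 = Σ lx·mx = 1.2997 → 1.30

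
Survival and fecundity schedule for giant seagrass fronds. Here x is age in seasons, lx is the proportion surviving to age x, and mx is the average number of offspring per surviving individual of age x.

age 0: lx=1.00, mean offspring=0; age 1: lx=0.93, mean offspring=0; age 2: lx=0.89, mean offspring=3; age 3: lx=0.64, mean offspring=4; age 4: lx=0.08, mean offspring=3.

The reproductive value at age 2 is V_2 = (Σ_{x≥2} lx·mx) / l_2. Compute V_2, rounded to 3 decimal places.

lx·mx for x ≥ 2: 2.67, 2.56, 0.24 → sum = 5.47
V_2 = 5.47 / l_2 = 5.47 / 0.89 = 6.146067… → 6.146

6.146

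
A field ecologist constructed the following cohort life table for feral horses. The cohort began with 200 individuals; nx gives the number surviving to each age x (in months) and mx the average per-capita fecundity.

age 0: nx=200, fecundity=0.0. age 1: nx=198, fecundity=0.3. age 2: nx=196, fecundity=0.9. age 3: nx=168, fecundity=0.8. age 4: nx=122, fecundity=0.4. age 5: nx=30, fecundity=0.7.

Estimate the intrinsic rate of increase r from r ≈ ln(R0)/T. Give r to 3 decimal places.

lx = nx/n0 = nx/200: 1, 0.99, 0.98, 0.84, 0.61, 0.15
R0 = Σ lx·mx = 0 + 0.297 + 0.882 + 0.672 + 0.244 + 0.105 = 2.2
Σ x·lx·mx = 5.578; T = 5.578/2.2 = 2.53545…
r ≈ ln(R0)/T = ln(2.2)/2.53545… = 0.31097… → 0.311

0.311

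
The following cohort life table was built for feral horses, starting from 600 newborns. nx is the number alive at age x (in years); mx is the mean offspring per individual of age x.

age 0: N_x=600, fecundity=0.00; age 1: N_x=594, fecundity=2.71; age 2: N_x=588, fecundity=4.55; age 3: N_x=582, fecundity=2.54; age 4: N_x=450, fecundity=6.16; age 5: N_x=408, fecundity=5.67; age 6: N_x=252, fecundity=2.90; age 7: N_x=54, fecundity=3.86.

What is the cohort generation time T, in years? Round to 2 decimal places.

3.38

lx = nx/n0 = nx/600: 1, 0.99, 0.98, 0.97, 0.75, 0.68, 0.42, 0.09
lx·mx: 0, 2.6829, 4.459, 2.4638, 4.62, 3.8556, 1.218, 0.3474 → R0 = 19.6467
x·lx·mx: 0, 2.6829, 8.918, 7.3914, 18.48, 19.278, 7.308, 2.4318 → Σ = 66.4901
T = 66.4901 / 19.6467 = 3.384288… → 3.38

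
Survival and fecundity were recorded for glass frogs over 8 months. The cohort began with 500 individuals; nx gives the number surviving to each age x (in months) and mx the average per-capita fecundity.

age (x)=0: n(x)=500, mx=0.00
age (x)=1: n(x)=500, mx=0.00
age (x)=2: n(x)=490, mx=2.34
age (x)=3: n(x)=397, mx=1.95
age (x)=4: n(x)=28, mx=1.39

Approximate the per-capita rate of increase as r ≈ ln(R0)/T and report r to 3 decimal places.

lx = nx/n0 = nx/500: 1, 1, 0.98, 0.794, 0.056
R0 = Σ lx·mx = 0 + 0 + 2.2932 + 1.5483 + 0.07784 = 3.91934
Σ x·lx·mx = 9.54266; T = 9.54266/3.91934 = 2.43476…
r ≈ ln(R0)/T = ln(3.91934)/2.43476… = 0.56101… → 0.561

0.561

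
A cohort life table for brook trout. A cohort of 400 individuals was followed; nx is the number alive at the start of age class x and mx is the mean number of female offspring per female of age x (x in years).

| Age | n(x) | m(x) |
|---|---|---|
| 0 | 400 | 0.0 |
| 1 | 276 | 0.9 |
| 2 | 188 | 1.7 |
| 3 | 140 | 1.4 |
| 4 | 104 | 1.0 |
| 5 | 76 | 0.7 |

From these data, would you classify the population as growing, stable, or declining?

lx = nx/n0 = nx/400: 1, 0.69, 0.47, 0.35, 0.26, 0.19
R0 = Σ lx·mx = 0 + 0.621 + 0.799 + 0.49 + 0.26 + 0.133 = 2.303
R0 > 1, so the population is growing.

growing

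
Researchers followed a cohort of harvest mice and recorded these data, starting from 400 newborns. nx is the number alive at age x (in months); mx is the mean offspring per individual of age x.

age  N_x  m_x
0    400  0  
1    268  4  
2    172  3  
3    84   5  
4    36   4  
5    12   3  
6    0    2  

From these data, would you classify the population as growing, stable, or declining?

growing

lx = nx/n0 = nx/400: 1, 0.67, 0.43, 0.21, 0.09, 0.03, 0
R0 = Σ lx·mx = 0 + 2.68 + 1.29 + 1.05 + 0.36 + 0.09 + 0 = 5.47
R0 > 1, so the population is growing.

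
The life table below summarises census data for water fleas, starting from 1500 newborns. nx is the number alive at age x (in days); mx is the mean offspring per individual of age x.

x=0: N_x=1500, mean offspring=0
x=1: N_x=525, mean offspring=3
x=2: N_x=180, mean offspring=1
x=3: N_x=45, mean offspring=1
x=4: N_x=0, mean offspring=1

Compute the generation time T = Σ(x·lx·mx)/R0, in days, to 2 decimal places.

lx = nx/n0 = nx/1500: 1, 0.35, 0.12, 0.03, 0
lx·mx: 0, 1.05, 0.12, 0.03, 0 → R0 = 1.2
x·lx·mx: 0, 1.05, 0.24, 0.09, 0 → Σ = 1.38
T = 1.38 / 1.2 = 1.15 → 1.15

1.15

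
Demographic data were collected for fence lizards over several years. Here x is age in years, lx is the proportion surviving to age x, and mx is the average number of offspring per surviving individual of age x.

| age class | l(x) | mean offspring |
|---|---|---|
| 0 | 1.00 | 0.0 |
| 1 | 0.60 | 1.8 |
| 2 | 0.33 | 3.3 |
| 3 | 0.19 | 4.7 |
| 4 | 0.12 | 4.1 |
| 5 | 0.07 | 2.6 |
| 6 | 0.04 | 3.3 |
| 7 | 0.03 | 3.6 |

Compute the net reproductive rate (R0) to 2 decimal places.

lx·mx by age: 0, 1.08, 1.089, 0.893, 0.492, 0.182, 0.132, 0.108
R0 = Σ lx·mx = 3.976 → 3.98

3.98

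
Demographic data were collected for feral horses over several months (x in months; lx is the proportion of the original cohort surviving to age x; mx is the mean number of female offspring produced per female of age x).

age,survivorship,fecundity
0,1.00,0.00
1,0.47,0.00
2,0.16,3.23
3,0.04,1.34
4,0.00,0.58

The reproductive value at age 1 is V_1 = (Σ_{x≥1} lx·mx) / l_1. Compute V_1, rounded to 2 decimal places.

lx·mx for x ≥ 1: 0, 0.5168, 0.0536, 0 → sum = 0.5704
V_1 = 0.5704 / l_1 = 0.5704 / 0.47 = 1.213617… → 1.21

1.21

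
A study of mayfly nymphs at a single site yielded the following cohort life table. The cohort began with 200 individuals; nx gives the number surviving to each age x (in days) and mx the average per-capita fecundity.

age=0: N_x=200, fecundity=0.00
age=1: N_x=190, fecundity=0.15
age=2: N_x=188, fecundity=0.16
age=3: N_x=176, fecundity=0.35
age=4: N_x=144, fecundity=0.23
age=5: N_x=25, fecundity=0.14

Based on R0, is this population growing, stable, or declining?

declining

lx = nx/n0 = nx/200: 1, 0.95, 0.94, 0.88, 0.72, 0.125
R0 = Σ lx·mx = 0 + 0.1425 + 0.1504 + 0.308 + 0.1656 + 0.0175 = 0.784
R0 < 1, so the population is declining.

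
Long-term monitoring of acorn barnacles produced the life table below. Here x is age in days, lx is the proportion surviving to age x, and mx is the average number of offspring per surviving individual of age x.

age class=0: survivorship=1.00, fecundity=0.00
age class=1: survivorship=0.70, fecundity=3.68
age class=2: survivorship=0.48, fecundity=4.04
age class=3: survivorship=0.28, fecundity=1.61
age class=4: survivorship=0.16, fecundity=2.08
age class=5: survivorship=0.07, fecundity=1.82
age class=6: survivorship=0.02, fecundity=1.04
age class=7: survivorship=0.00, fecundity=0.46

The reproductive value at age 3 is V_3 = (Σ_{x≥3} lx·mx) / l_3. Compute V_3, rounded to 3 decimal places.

3.328

lx·mx for x ≥ 3: 0.4508, 0.3328, 0.1274, 0.0208, 0 → sum = 0.9318
V_3 = 0.9318 / l_3 = 0.9318 / 0.28 = 3.327857… → 3.328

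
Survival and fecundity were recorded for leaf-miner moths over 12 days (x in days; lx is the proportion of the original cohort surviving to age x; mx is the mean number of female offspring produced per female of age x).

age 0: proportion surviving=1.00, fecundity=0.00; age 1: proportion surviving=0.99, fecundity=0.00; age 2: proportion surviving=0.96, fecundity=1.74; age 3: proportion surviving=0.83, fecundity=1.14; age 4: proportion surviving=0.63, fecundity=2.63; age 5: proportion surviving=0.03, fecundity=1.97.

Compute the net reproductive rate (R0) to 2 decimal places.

lx·mx by age: 0, 0, 1.6704, 0.9462, 1.6569, 0.0591
R0 = Σ lx·mx = 4.3326 → 4.33

4.33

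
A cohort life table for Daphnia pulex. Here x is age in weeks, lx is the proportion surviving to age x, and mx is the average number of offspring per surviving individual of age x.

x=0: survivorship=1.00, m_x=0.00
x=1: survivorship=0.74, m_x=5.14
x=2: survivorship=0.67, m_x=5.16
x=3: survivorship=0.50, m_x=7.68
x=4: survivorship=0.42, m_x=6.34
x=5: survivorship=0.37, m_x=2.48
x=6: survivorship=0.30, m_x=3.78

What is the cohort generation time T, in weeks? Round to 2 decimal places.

2.80

lx·mx: 0, 3.8036, 3.4572, 3.84, 2.6628, 0.9176, 1.134 → R0 = 15.8152
x·lx·mx: 0, 3.8036, 6.9144, 11.52, 10.6512, 4.588, 6.804 → Σ = 44.2812
T = 44.2812 / 15.8152 = 2.799914… → 2.80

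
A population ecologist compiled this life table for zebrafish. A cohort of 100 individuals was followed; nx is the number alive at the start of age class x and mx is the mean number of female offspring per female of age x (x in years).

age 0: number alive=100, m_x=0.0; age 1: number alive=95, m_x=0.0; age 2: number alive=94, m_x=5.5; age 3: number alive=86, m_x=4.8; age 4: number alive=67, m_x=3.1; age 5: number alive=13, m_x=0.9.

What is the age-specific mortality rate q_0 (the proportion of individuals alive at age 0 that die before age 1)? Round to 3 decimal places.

0.050

lx = nx/n0 = nx/100: 1, 0.95, 0.94, 0.86, 0.67, 0.13
q_0 = (l_0 − l_1) / l_0 = (1 − 0.95) / 1
     = 0.05 / 1 = 0.05 → 0.050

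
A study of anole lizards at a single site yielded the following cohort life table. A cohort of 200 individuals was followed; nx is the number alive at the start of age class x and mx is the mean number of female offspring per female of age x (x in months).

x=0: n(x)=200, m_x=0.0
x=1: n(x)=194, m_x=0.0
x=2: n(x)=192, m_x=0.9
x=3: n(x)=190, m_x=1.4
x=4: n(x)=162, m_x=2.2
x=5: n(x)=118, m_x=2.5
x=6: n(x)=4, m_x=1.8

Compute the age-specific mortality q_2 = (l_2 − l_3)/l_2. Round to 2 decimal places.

lx = nx/n0 = nx/200: 1, 0.97, 0.96, 0.95, 0.81, 0.59, 0.02
q_2 = (l_2 − l_3) / l_2 = (0.96 − 0.95) / 0.96
     = 0.01 / 0.96 = 0.010417… → 0.01

0.01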